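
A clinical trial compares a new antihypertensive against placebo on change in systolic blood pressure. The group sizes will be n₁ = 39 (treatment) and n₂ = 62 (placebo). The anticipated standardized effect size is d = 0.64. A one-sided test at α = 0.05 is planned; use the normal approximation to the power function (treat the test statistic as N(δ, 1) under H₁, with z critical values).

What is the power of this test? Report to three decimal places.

Power ≈ 0.931

Noncentrality parameter: δ = d / √(1/n₁ + 1/n₂) = 0.64 / √(1/39 + 1/62) = 3.1315
One-sided α = 0.05 → critical value z_{0.05} = 1.645.
Power = P(Z > 1.645 − δ) = Φ(1.487) = 0.9314.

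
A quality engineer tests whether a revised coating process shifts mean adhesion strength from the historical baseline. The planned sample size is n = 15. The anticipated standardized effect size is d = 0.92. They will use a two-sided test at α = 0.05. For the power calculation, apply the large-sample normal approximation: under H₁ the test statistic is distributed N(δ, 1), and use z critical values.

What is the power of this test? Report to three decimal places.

Noncentrality parameter: δ = d·√n = 0.92 × √15 = 3.5631
Critical value for a two-sided test at α = 0.05: z_{α/2} = 1.960.
Power = Φ(δ − 1.960) + Φ(−δ − 1.960) = Φ(1.603) + Φ(-5.523) = 0.9456 + 0.0000 = 0.9456.

Power ≈ 0.946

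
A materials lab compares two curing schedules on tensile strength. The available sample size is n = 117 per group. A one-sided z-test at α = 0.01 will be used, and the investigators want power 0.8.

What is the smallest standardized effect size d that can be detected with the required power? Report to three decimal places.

Required noncentrality: δ = z_{0.01} + z_{0.20} = 2.326 + 0.842 = 3.168.
δ = d·√(n/2) ⇒ d = δ/√(n/2) = 3.168/√(117/2) = 0.4142.

d ≈ 0.414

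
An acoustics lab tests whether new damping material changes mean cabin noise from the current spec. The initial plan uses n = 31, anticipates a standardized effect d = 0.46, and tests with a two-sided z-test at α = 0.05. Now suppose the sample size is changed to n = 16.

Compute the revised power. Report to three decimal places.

With n = 16: δ = d·√n = 0.46 × √16 = 1.8400. Critical value z_{0.025} = 1.960.
Revised power = Φ(δ − 1.960) + Φ(−δ − 1.960) = Φ(-0.120) + Φ(-3.800) = 0.4523 + 0.0001 = 0.4523.

Power ≈ 0.452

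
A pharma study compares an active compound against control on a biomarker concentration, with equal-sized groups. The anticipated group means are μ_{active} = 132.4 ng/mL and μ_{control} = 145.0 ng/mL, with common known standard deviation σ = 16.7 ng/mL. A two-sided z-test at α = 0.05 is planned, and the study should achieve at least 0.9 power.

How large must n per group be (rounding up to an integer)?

Standardized effect: d = |μ_{active} − μ_{control}| / σ = |132.4 − 145.0| / 16.7 = 0.7545
Set Φ(δ − 1.960) = 0.9; then δ − 1.960 = Φ⁻¹(0.9) = 1.282, giving δ = 3.242.
(Ignoring the negligible lower-tail rejection probability gives the usual closed-form inversion.)
δ = d·√(n/2) ⇒ n = 2(δ/d)² = 2 × (3.242 / 0.7545)² = 36.92.
Round up to the next whole unit.

n = 37 per group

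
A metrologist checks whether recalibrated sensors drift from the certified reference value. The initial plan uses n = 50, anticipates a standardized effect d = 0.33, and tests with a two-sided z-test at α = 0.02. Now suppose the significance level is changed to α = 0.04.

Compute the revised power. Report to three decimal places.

δ = d·√n = 0.33 × √50 = 2.3335 (unchanged). New critical value: z_{0.02} = 2.054.
Revised power = Φ(δ − 2.054) + Φ(−δ − 2.054) = Φ(0.280) + Φ(-4.387) = 0.6101 + 0.0000 = 0.6102.

Power ≈ 0.610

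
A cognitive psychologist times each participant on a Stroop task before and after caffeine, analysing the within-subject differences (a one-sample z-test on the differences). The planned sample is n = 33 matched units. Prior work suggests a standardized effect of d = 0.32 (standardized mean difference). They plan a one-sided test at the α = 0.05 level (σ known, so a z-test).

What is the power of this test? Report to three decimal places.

Noncentrality parameter: δ = d·√n = 0.32 × √33 = 1.8383
One-sided α = 0.05 → critical value z_{0.05} = 1.645.
Power = P(Z > 1.645 − δ) = Φ(0.193) = 0.5767.

Power ≈ 0.577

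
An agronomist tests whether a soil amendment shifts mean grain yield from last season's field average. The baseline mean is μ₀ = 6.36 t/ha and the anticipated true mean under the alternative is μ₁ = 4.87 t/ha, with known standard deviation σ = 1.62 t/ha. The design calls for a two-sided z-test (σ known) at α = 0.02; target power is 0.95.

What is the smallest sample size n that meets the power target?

n = 19

Standardized effect: d = |μ₁ − μ₀| / σ = |4.87 − 6.36| / 1.62 = 0.9198
For power 0.95 need Φ(δ − z_{0.01}) = 0.95, so δ = z_{0.01} + z_{0.05} = 2.326 + 1.645 = 3.971.
(Ignoring the negligible lower-tail rejection probability gives the usual closed-form inversion.)
δ = d·√n ⇒ n = (δ/d)² = (3.971 / 0.9198)² = 18.64.
Round up to the next whole unit.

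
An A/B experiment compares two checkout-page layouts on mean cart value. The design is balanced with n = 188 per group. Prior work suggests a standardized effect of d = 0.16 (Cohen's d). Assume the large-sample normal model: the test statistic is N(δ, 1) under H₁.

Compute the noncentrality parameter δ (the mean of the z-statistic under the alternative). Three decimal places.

δ = d·√(n/2) = 0.16 × √(188/2) = 1.5513

δ ≈ 1.551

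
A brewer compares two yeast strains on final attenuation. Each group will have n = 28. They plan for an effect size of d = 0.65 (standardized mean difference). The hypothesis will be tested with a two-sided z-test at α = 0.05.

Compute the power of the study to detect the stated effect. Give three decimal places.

Noncentrality parameter: δ = d·√(n/2) = 0.65 × √(28/2) = 2.4321
Two-sided α = 0.05 → critical value z_{0.025} = 1.960.
Power = Φ(δ − 1.960) + Φ(−δ − 1.960) = Φ(0.472) + Φ(-4.392) = 0.6816 + 0.0000 = 0.6816.

Power ≈ 0.682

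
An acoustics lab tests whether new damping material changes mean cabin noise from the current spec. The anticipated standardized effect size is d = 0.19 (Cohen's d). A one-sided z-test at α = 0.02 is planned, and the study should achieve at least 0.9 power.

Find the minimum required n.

n = 309

For power 0.9 need Φ(δ − z_{0.02}) = 0.9, so δ = z_{0.02} + z_{0.10} = 2.054 + 1.282 = 3.335.
δ = d·√n ⇒ n = (δ/d)² = (3.335 / 0.19)² = 308.15.
Round up to the next whole unit.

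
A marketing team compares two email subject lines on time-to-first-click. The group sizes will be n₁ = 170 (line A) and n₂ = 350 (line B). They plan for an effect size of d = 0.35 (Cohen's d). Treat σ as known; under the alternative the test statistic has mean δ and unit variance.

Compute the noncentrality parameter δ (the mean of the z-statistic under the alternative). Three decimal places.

δ ≈ 3.744

δ = d / √(1/n₁ + 1/n₂) = 0.35 / √(1/170 + 1/350) = 3.7439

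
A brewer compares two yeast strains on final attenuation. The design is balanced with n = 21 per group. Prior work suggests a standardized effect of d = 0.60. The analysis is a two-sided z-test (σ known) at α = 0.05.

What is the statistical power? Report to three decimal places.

Power ≈ 0.494

Noncentrality parameter: δ = d·√(n/2) = 0.60 × √(21/2) = 1.9442
Two-sided α = 0.05 → critical value z_{0.025} = 1.960.
Power = Φ(δ − 1.960) + Φ(−δ − 1.960) = Φ(-0.016) + Φ(-3.904) = 0.4937 + 0.0000 = 0.4938.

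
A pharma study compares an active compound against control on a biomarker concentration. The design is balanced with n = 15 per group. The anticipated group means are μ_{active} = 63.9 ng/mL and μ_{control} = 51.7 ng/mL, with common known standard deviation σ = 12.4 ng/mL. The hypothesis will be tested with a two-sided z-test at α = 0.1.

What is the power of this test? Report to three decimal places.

Standardized effect: d = |μ_{active} − μ_{control}| / σ = |63.9 − 51.7| / 12.4 = 0.9839
Noncentrality parameter: δ = d·√(n/2) = 0.9839 × √(15/2) = 2.6944
Two-sided α = 0.1 → critical value z_{0.05} = 1.645.
Power = Φ(δ − 1.645) + Φ(−δ − 1.645) = Φ(1.050) + Φ(-4.339) = 0.8530 + 0.0000 = 0.8531.

Power ≈ 0.853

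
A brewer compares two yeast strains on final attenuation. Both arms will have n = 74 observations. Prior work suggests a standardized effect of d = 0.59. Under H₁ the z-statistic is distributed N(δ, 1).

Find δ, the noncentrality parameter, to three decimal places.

δ ≈ 3.589

The noncentrality parameter scales effect size by the design's sample-size factor: δ = d·√(n/2) = 0.59 × √(74/2) = 3.5888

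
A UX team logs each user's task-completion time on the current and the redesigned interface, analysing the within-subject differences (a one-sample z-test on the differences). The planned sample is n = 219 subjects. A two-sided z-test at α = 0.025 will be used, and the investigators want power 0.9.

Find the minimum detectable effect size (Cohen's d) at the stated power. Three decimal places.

d ≈ 0.238

Required noncentrality: δ = z_{0.0125} + z_{0.10} = 2.241 + 1.282 = 3.523.
(Lower-tail contribution to power is negligible for δ > 0.)
δ = d·√n ⇒ d = δ/√n = 3.523/√219 = 0.2381.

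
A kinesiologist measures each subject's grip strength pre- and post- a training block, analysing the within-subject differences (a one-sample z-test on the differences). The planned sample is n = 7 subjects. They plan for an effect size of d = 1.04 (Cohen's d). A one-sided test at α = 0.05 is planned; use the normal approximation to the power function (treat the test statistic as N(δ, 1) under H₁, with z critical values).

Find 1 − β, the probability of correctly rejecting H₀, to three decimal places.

Power ≈ 0.866

Noncentrality parameter: δ = d·√n = 1.04 × √7 = 2.7516
One-sided α = 0.05 → critical value z_{0.05} = 1.645.
Power = P(Z > 1.645 − δ) = Φ(1.107) = 0.8658.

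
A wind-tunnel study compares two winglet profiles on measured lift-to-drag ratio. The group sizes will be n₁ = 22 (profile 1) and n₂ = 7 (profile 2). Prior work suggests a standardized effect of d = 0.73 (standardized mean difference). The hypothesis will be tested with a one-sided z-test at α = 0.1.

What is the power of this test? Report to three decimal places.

Noncentrality parameter: δ = d / √(1/n₁ + 1/n₂) = 0.73 / √(1/22 + 1/7) = 1.6822
One-sided α = 0.1 → critical value z_{0.1} = 1.282.
Power = P(Z > 1.282 − δ) = Φ(0.401) = 0.6557.

Power ≈ 0.656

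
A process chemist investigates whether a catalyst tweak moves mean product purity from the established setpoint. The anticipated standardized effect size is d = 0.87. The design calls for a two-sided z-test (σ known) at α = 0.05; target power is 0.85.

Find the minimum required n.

n = 12

For power 0.85 need Φ(δ − z_{0.025}) = 0.85, so δ = z_{0.025} + z_{0.15} = 1.960 + 1.036 = 2.996.
(Ignoring the negligible lower-tail rejection probability gives the usual closed-form inversion.)
δ = d·√n ⇒ n = (δ/d)² = (2.996 / 0.87)² = 11.86.
Round up to the next whole unit.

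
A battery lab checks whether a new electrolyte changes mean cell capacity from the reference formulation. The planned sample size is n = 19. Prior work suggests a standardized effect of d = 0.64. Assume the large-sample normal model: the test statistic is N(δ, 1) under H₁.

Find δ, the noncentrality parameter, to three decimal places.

δ ≈ 2.790

δ = d·√n = 0.64 × √19 = 2.7897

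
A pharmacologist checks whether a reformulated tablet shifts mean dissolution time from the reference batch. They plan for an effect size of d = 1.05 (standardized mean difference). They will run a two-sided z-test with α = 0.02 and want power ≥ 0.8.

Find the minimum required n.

n = 10

Set Φ(δ − 2.326) = 0.8; then δ − 2.326 = Φ⁻¹(0.8) = 0.842, giving δ = 3.168.
(The Φ(−δ − z_{α/2}) term is vanishingly small for δ > 0 and is dropped in the standard sample-size formula.)
δ = d·√n ⇒ n = (δ/d)² = (3.168 / 1.05)² = 9.10.
Round up to the next whole unit.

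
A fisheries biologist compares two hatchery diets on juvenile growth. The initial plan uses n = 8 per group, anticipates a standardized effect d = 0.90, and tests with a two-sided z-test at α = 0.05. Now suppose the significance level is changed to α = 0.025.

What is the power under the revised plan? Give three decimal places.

δ = d·√(n/2) = 0.90 × √(8/2) = 1.8000 (unchanged). New critical value: z_{0.0125} = 2.241.
Revised power = Φ(δ − 2.241) + Φ(−δ − 2.241) = Φ(-0.441) + Φ(-4.041) = 0.3295 + 0.0000 = 0.3295.

Power ≈ 0.329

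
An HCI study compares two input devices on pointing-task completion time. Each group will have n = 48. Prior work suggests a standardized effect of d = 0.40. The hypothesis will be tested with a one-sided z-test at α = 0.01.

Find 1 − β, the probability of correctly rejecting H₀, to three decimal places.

Noncentrality parameter: δ = d·√(n/2) = 0.40 × √(48/2) = 1.9596
One-sided α = 0.01 → critical value z_{0.01} = 2.326.
Power = P(Z > 2.326 − δ) = Φ(-0.367) = 0.3569.

Power ≈ 0.357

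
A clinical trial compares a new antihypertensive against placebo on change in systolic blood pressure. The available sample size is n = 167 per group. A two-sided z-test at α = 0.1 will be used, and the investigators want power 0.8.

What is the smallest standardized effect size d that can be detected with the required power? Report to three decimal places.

Need Φ(δ − 1.645) = 0.8, so δ = 1.645 + 0.842 = 2.486.
(The second rejection-region term Φ(−δ − z_{α/2}) is negligible and dropped.)
δ = d·√(n/2) ⇒ d = δ/√(n/2) = 2.486/√(167/2) = 0.2721.

d ≈ 0.272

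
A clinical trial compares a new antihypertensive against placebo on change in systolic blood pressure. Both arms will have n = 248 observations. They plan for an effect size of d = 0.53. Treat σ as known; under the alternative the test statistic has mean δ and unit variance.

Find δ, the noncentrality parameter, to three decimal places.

δ ≈ 5.902

δ = d·√(n/2) = 0.53 × √(248/2) = 5.9018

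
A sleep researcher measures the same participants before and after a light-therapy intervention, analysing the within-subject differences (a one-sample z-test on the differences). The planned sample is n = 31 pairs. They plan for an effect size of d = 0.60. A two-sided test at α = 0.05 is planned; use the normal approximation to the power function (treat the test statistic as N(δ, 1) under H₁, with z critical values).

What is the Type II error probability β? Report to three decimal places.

β ≈ 0.084

Noncentrality parameter: λ = d·√n = 0.60 × √31 = 3.3407
Critical value for a two-sided test at α = 0.05: z_{α/2} = 1.960.
Power = Φ(λ − 1.960) + Φ(−λ − 1.960) = Φ(1.381) + Φ(-5.301) = 0.9163 + 0.0000 = 0.9163.
Type II error: β = 1 − power = 1 − 0.9163 = 0.0837.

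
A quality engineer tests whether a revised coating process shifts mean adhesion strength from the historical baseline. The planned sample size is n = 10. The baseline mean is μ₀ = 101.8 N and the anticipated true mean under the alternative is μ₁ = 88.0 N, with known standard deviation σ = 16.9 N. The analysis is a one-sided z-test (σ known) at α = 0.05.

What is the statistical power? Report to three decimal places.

Power ≈ 0.826

Standardized effect: d = |μ₁ − μ₀| / σ = |88.0 − 101.8| / 16.9 = 0.8166
Noncentrality parameter: δ = d·√n = 0.8166 × √10 = 2.5822
One-sided α = 0.05 → critical value z_{0.05} = 1.645.
Power = Φ(δ − 1.645) = Φ(0.937) = 0.8257.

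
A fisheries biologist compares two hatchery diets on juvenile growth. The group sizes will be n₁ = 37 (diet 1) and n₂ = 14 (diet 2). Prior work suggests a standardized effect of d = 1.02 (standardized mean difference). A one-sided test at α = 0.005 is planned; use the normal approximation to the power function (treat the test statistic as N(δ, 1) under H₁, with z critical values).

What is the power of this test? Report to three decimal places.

Power ≈ 0.750

Noncentrality parameter: δ = d / √(1/n₁ + 1/n₂) = 1.02 / √(1/37 + 1/14) = 3.2507
Critical value for a one-sided test at α = 0.005: z_α = 2.576.
Power = Φ(δ − 2.576) = Φ(0.675) = 0.7501.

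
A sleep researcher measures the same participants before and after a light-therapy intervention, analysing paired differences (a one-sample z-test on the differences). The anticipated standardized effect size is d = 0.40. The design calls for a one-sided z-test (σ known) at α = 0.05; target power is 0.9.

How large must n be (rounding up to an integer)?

For power 0.9 need Φ(δ − z_{0.05}) = 0.9, so δ = z_{0.05} + z_{0.10} = 1.645 + 1.282 = 2.926.
δ = d·√n ⇒ n = (δ/d)² = (2.926 / 0.40)² = 53.52.
Rounding up, n = 54.

n = 54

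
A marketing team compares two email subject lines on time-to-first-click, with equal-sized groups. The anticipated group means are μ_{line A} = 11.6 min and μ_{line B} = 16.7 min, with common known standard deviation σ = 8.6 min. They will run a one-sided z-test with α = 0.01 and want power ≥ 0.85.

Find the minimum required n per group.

n = 65 per group

Standardized effect: d = |μ_{line A} − μ_{line B}| / σ = |11.6 − 16.7| / 8.6 = 0.5930
For power 0.85 need Φ(δ − z_{0.01}) = 0.85, so δ = z_{0.01} + z_{0.15} = 2.326 + 1.036 = 3.363.
δ = d·√(n/2) ⇒ n = 2(δ/d)² = 2 × (3.363 / 0.5930)² = 64.31.
Rounding up, n = 65 per group.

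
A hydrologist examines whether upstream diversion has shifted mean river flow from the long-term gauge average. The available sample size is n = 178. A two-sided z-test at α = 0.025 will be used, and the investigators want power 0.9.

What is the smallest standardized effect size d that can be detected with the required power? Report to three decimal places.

d ≈ 0.264

Required noncentrality: δ = z_{0.0125} + z_{0.10} = 2.241 + 1.282 = 3.523.
(The second rejection-region term Φ(−δ − z_{α/2}) is negligible and dropped.)
δ = d·√n ⇒ d = δ/√n = 3.523/√178 = 0.2641.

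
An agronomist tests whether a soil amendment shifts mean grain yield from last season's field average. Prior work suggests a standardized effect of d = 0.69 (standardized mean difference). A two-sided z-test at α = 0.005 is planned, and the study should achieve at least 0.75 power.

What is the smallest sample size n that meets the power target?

n = 26

Set Φ(δ − 2.807) = 0.75; then δ − 2.807 = Φ⁻¹(0.75) = 0.674, giving δ = 3.482.
(The Φ(−δ − z_{α/2}) term is vanishingly small for δ > 0 and is dropped in the standard sample-size formula.)
δ = d·√n ⇒ n = (δ/d)² = (3.482 / 0.69)² = 25.46.
Rounding up, n = 26.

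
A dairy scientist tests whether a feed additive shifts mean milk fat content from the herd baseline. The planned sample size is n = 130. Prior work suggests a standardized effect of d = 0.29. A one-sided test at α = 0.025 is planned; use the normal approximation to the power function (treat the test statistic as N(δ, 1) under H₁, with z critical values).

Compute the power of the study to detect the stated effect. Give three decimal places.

Noncentrality parameter: δ = d·√n = 0.29 × √130 = 3.3065
Critical value for a one-sided test at α = 0.025: z_α = 1.960.
Power = P(Z > 1.960 − δ) = Φ(1.347) = 0.9109.

Power ≈ 0.911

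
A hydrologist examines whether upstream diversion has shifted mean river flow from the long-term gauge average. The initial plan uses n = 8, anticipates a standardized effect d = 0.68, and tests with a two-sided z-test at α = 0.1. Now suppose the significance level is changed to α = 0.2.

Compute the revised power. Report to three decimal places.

δ = d·√n = 0.68 × √8 = 1.9233 (unchanged). New critical value: z_{0.1} = 1.282.
Revised power = Φ(δ − 1.282) + Φ(−δ − 1.282) = Φ(0.642) + Φ(-3.205) = 0.7395 + 0.0007 = 0.7402.

Power ≈ 0.740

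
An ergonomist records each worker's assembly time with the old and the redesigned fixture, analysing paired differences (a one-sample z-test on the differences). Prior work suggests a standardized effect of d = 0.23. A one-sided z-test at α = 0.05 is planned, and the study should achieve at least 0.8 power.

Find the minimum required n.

n = 117

For power 0.8 need Φ(δ − z_{0.05}) = 0.8, so δ = z_{0.05} + z_{0.20} = 1.645 + 0.842 = 2.486.
δ = d·√n ⇒ n = (δ/d)² = (2.486 / 0.23)² = 116.87.
Rounding up, n = 117.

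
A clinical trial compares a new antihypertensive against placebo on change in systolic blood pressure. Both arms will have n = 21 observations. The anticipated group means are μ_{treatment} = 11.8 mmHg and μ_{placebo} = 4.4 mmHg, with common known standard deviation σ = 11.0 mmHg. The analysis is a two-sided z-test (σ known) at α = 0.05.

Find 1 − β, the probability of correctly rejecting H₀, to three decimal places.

Power ≈ 0.587

Standardized effect: d = |μ_{treatment} − μ_{placebo}| / σ = |11.8 − 4.4| / 11.0 = 0.6727
Noncentrality parameter: δ = d·√(n/2) = 0.6727 × √(21/2) = 2.1799
Critical value for a two-sided test at α = 0.05: z_{α/2} = 1.960.
Power = Φ(δ − 1.960) + Φ(−δ − 1.960) = Φ(0.220) + Φ(-4.140) = 0.5870 + 0.0000 = 0.5871.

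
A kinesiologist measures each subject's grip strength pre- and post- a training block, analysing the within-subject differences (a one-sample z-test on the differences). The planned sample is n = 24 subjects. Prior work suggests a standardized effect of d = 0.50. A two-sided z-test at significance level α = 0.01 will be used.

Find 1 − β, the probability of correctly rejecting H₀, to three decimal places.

Power ≈ 0.450

Noncentrality parameter: δ = d·√n = 0.50 × √24 = 2.4495
Two-sided α = 0.01 → critical value z_{0.005} = 2.576.
Power = Φ(δ − 2.576) + Φ(−δ − 2.576) = Φ(-0.126) + Φ(-5.025) = 0.4497 + 0.0000 = 0.4497.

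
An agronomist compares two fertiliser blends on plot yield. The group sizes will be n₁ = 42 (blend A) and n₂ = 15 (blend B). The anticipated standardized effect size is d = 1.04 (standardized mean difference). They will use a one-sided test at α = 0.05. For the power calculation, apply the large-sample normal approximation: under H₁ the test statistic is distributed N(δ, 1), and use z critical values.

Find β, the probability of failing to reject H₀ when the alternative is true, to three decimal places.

β ≈ 0.035

Noncentrality parameter: δ = d / √(1/n₁ + 1/n₂) = 1.04 / √(1/42 + 1/15) = 3.4575
One-sided α = 0.05 → critical value z_{0.05} = 1.645.
Power = Φ(δ − 1.645) = Φ(1.813) = 0.9651.
Type II error: β = 1 − power = 1 − 0.9651 = 0.0349.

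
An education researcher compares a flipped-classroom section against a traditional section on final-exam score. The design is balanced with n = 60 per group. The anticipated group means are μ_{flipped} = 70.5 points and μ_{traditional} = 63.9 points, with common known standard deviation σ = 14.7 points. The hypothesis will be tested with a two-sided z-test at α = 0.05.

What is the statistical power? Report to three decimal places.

Standardized effect: d = |μ_{flipped} − μ_{traditional}| / σ = |70.5 − 63.9| / 14.7 = 0.4490
Noncentrality parameter: δ = d·√(n/2) = 0.4490 × √(60/2) = 2.4592
Two-sided α = 0.05 → critical value z_{0.025} = 1.960.
Power = Φ(δ − 1.960) + Φ(−δ − 1.960) = Φ(0.499) + Φ(-4.419) = 0.6912 + 0.0000 = 0.6912.

Power ≈ 0.691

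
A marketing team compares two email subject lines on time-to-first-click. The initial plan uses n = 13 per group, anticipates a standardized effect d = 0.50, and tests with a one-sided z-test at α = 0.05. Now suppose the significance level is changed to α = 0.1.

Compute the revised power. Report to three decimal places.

δ = d·√(n/2) = 0.50 × √(13/2) = 1.2748 (unchanged). New critical value: z_{0.1} = 1.282.
Revised power = P(Z > 1.282 − δ) = Φ(-0.007) = 0.4973.

Power ≈ 0.497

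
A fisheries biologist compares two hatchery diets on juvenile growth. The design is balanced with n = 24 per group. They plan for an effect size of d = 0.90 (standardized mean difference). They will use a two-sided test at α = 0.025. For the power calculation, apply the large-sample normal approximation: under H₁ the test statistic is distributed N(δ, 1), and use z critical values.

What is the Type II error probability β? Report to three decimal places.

Noncentrality parameter: δ = d·√(n/2) = 0.90 × √(24/2) = 3.1177
Critical value for a two-sided test at α = 0.025: z_{α/2} = 2.241.
Power = Φ(δ − 2.241) + Φ(−δ − 2.241) = Φ(0.876) + Φ(-5.359) = 0.8096 + 0.0000 = 0.8096.
Type II error: β = 1 − power = 1 − 0.8096 = 0.1904.

β ≈ 0.190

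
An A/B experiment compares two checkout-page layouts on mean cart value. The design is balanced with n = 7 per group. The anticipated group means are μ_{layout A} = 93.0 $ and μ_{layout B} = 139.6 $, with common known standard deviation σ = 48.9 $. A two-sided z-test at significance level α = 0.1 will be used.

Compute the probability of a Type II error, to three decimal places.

β ≈ 0.445

Standardized effect: d = |μ_{layout A} − μ_{layout B}| / σ = |93.0 − 139.6| / 48.9 = 0.9530
Noncentrality parameter: δ = d·√(n/2) = 0.9530 × √(7/2) = 1.7828
Critical value for a two-sided test at α = 0.1: z_{α/2} = 1.645.
Power = Φ(δ − 1.645) + Φ(−δ − 1.645) = Φ(0.138) + Φ(-3.428) = 0.5549 + 0.0003 = 0.5552.
Type II error: β = 1 − power = 1 − 0.5552 = 0.4448.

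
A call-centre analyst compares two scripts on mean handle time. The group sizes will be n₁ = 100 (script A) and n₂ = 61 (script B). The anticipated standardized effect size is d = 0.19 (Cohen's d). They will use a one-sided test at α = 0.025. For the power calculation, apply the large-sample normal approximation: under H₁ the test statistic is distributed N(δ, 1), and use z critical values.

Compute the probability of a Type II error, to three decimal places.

β ≈ 0.785

Noncentrality parameter: λ = d / √(1/n₁ + 1/n₂) = 0.19 / √(1/100 + 1/61) = 1.1695
Critical value for a one-sided test at α = 0.025: z_α = 1.960.
Power = P(Z > 1.960 − λ) = Φ(-0.790) = 0.2146.
Type II error: β = 1 − power = 1 − 0.2146 = 0.7854.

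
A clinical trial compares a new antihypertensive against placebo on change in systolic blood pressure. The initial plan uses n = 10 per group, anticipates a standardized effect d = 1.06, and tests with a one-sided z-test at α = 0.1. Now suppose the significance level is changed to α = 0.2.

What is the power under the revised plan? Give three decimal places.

Power ≈ 0.937

δ = d·√(n/2) = 1.06 × √(10/2) = 2.3702 (unchanged). New critical value: z_{0.2} = 0.842.
Revised power = Φ(δ − 0.842) = Φ(1.529) = 0.9368.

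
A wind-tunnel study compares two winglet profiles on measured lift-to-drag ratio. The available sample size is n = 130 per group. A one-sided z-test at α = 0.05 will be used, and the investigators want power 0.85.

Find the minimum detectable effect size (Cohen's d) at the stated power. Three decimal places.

Required noncentrality: δ = z_{0.05} + z_{0.15} = 1.645 + 1.036 = 2.681.
δ = d·√(n/2) ⇒ d = δ/√(n/2) = 2.681/√(130/2) = 0.3326.

d ≈ 0.333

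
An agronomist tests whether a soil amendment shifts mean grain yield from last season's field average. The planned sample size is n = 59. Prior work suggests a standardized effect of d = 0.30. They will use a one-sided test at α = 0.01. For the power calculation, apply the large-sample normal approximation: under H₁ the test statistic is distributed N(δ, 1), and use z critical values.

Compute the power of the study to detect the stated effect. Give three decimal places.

Power ≈ 0.491

Noncentrality parameter: δ = d·√n = 0.30 × √59 = 2.3043
One-sided α = 0.01 → critical value z_{0.01} = 2.326.
Power = P(Z > 2.326 − δ) = Φ(-0.022) = 0.4912.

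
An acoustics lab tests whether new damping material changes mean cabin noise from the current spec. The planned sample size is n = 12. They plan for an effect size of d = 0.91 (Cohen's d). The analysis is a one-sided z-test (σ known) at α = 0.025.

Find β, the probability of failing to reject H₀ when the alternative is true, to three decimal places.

Noncentrality parameter: δ = d·√n = 0.91 × √12 = 3.1523
Critical value for a one-sided test at α = 0.025: z_α = 1.960.
Power = P(Z > 1.960 − δ) = Φ(1.192) = 0.8834.
Type II error: β = 1 − power = 1 − 0.8834 = 0.1166.

β ≈ 0.117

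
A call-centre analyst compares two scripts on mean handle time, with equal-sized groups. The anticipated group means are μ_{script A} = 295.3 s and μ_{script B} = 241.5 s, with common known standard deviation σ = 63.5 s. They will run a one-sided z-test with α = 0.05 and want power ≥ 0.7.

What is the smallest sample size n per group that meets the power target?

n = 14 per group

Standardized effect: d = |μ_{script A} − μ_{script B}| / σ = |295.3 − 241.5| / 63.5 = 0.8472
For power 0.7 need Φ(δ − z_{0.05}) = 0.7, so δ = z_{0.05} + z_{0.30} = 1.645 + 0.524 = 2.169.
δ = d·√(n/2) ⇒ n = 2(δ/d)² = 2 × (2.169 / 0.8472)² = 13.11.
Round up to the next whole unit.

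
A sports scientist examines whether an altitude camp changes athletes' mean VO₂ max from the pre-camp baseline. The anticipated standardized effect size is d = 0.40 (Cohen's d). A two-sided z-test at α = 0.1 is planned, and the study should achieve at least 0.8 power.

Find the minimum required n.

For power 0.8 need Φ(δ − z_{0.05}) = 0.8, so δ = z_{0.05} + z_{0.20} = 1.645 + 0.842 = 2.486.
(The Φ(−δ − z_{α/2}) term is vanishingly small for δ > 0 and is dropped in the standard sample-size formula.)
δ = d·√n ⇒ n = (δ/d)² = (2.486 / 0.40)² = 38.64.
Round up to the next whole unit.

n = 39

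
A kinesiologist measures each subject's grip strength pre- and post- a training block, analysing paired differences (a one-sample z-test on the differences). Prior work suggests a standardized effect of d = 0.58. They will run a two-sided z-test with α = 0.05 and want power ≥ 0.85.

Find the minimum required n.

n = 27

Set Φ(δ − 1.960) = 0.85; then δ − 1.960 = Φ⁻¹(0.85) = 1.036, giving δ = 2.996.
(Ignoring the negligible lower-tail rejection probability gives the usual closed-form inversion.)
δ = d·√n ⇒ n = (δ/d)² = (2.996 / 0.58)² = 26.69.
Round up to the next whole unit.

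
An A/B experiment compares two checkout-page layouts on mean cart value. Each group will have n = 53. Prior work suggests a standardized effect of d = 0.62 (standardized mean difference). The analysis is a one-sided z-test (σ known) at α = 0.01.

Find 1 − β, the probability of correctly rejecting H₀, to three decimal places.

Power ≈ 0.807

Noncentrality parameter: δ = d·√(n/2) = 0.62 × √(53/2) = 3.1916
One-sided α = 0.01 → critical value z_{0.01} = 2.326.
Power = P(Z > 2.326 − δ) = Φ(0.865) = 0.8066.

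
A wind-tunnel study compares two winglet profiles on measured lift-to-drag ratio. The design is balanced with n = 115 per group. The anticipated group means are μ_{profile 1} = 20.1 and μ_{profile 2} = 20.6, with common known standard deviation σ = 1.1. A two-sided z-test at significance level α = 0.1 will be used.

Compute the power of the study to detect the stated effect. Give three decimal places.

Power ≈ 0.964

Standardized effect: d = |μ_{profile 1} − μ_{profile 2}| / σ = |20.1 − 20.6| / 1.1 = 0.4545
Noncentrality parameter: δ = d·√(n/2) = 0.4545 × √(115/2) = 3.4468
Two-sided α = 0.1 → critical value z_{0.05} = 1.645.
Power = Φ(δ − 1.645) + Φ(−δ − 1.645) = Φ(1.802) + Φ(-5.092) = 0.9642 + 0.0000 = 0.9642.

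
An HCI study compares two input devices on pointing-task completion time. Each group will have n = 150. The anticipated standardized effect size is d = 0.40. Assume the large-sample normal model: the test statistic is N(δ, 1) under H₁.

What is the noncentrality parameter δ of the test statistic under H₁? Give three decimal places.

δ = d·√(n/2) = 0.40 × √(150/2) = 3.4641

δ ≈ 3.464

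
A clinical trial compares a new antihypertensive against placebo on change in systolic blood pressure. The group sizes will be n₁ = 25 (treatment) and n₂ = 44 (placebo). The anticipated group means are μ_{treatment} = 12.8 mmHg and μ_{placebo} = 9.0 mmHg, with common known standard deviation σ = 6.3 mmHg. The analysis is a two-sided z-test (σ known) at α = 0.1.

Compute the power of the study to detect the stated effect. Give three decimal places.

Standardized effect: d = |μ_{treatment} − μ_{placebo}| / σ = |12.8 − 9.0| / 6.3 = 0.6032
Noncentrality parameter: δ = d / √(1/n₁ + 1/n₂) = 0.6032 / √(1/25 + 1/44) = 2.4083
Critical value for a two-sided test at α = 0.1: z_{α/2} = 1.645.
Power = Φ(δ − 1.645) + Φ(−δ − 1.645) = Φ(0.763) + Φ(-4.053) = 0.7774 + 0.0000 = 0.7774.

Power ≈ 0.777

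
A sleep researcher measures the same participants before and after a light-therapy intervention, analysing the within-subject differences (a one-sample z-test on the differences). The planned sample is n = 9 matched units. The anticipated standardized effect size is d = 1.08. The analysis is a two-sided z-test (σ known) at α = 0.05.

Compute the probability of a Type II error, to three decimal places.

β ≈ 0.100

Noncentrality parameter: δ = d·√n = 1.08 × √9 = 3.2400
Two-sided α = 0.05 → critical value z_{0.025} = 1.960.
Power = Φ(δ − 1.960) + Φ(−δ − 1.960) = Φ(1.280) + Φ(-5.200) = 0.8997 + 0.0000 = 0.8997.
Type II error: β = 1 − power = 1 − 0.8997 = 0.1003.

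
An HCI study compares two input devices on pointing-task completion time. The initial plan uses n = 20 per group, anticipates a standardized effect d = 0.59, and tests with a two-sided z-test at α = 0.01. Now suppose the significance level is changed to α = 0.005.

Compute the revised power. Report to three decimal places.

Power ≈ 0.173

δ = d·√(n/2) = 0.59 × √(20/2) = 1.8657 (unchanged). New critical value: z_{0.0025} = 2.807.
Revised power = Φ(δ − 2.807) + Φ(−δ − 2.807) = Φ(-0.941) + Φ(-4.673) = 0.1733 + 0.0000 = 0.1733.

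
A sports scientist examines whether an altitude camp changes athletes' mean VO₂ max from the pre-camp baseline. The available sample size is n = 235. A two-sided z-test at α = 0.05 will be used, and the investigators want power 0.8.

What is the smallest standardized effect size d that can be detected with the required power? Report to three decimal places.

Required noncentrality: δ = z_{0.025} + z_{0.20} = 1.960 + 0.842 = 2.802.
(Lower-tail contribution to power is negligible for δ > 0.)
δ = d·√n ⇒ d = δ/√n = 2.802/√235 = 0.1828.

d ≈ 0.183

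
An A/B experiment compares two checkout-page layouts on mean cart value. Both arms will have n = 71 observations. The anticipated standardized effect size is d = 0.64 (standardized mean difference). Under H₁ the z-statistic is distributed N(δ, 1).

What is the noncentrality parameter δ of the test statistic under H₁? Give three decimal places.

δ ≈ 3.813

The noncentrality parameter scales effect size by the design's sample-size factor: δ = d·√(n/2) = 0.64 × √(71/2) = 3.8132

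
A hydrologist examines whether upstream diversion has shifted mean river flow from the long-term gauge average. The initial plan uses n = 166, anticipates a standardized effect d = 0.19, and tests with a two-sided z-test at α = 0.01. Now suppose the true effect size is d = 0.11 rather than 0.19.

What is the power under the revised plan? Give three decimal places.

Power ≈ 0.123

With d = 0.11: δ = d·√n = 0.11 × √166 = 1.4173. Critical value z_{0.005} = 2.576.
Revised power = Φ(δ − 2.576) + Φ(−δ − 2.576) = Φ(-1.159) + Φ(-3.993) = 0.1233 + 0.0000 = 0.1233.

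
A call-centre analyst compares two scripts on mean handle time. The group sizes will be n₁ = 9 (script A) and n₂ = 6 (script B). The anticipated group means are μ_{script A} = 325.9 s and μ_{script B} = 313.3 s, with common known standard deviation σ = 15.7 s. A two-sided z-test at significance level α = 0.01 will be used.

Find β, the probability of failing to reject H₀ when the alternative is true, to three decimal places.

β ≈ 0.854

Standardized effect: d = |μ_{script A} − μ_{script B}| / σ = |325.9 − 313.3| / 15.7 = 0.8025
Noncentrality parameter: δ = d / √(1/n₁ + 1/n₂) = 0.8025 / √(1/9 + 1/6) = 1.5227
Two-sided α = 0.01 → critical value z_{0.005} = 2.576.
Power = Φ(δ − 2.576) + Φ(−δ − 2.576) = Φ(-1.053) + Φ(-4.099) = 0.1461 + 0.0000 = 0.1462.
Type II error: β = 1 − power = 1 − 0.1462 = 0.8538.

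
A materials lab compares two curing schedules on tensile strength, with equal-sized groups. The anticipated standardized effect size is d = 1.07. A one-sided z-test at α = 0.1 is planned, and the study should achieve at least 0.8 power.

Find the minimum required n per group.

Set Φ(δ − 1.282) = 0.8; then δ − 1.282 = Φ⁻¹(0.8) = 0.842, giving δ = 2.123.
δ = d·√(n/2) ⇒ n = 2(δ/d)² = 2 × (2.123 / 1.07)² = 7.87.
Round up to the next whole unit.

n = 8 per group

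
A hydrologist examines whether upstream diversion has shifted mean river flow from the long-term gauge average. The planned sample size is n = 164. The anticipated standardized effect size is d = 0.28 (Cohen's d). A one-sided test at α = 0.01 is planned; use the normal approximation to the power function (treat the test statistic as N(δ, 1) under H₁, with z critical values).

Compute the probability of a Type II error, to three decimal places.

β ≈ 0.104

Noncentrality parameter: δ = d·√n = 0.28 × √164 = 3.5857
One-sided α = 0.01 → critical value z_{0.01} = 2.326.
Power = P(Z > 2.326 − δ) = Φ(1.259) = 0.8961.
Type II error: β = 1 − power = 1 − 0.8961 = 0.1039.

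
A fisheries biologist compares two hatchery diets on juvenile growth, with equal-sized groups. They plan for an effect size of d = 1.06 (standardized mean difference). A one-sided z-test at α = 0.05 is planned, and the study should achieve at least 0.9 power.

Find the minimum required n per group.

Set Φ(δ − 1.645) = 0.9; then δ − 1.645 = Φ⁻¹(0.9) = 1.282, giving δ = 2.926.
δ = d·√(n/2) ⇒ n = 2(δ/d)² = 2 × (2.926 / 1.06)² = 15.24.
Round up to the next whole unit.

n = 16 per group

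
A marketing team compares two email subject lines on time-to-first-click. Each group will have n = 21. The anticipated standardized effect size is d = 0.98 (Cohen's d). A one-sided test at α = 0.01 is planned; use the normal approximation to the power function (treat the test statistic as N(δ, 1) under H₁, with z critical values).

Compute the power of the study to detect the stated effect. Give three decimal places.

Noncentrality parameter: δ = d·√(n/2) = 0.98 × √(21/2) = 3.1756
One-sided α = 0.01 → critical value z_{0.01} = 2.326.
Power = Φ(δ − 2.326) = Φ(0.849) = 0.8021.

Power ≈ 0.802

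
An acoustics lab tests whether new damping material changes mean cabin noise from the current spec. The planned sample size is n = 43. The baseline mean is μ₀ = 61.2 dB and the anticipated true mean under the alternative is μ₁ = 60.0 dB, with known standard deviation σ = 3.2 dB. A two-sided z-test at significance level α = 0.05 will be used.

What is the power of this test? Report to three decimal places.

Power ≈ 0.691

Standardized effect: d = |μ₁ − μ₀| / σ = |60.0 − 61.2| / 3.2 = 0.3750
Noncentrality parameter: δ = d·√n = 0.3750 × √43 = 2.4590
Two-sided α = 0.05 → critical value z_{0.025} = 1.960.
Power = Φ(δ − 1.960) + Φ(−δ − 1.960) = Φ(0.499) + Φ(-4.419) = 0.6911 + 0.0000 = 0.6911.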